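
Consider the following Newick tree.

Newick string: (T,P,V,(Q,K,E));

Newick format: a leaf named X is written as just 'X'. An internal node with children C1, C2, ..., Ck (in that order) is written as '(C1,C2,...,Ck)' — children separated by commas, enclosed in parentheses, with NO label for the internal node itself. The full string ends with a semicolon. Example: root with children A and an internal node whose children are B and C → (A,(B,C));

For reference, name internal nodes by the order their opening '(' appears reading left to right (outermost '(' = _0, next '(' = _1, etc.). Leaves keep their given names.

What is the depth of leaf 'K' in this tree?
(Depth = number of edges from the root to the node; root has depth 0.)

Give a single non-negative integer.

Answer: 2

Derivation:
Newick: (T,P,V,(Q,K,E));
Naming internals by '(' encounter order: outermost '(' = _0, next = _1, ...
Query node: K
Path from root: _0 -> _1 -> K
Depth of K: 2 (number of edges from root)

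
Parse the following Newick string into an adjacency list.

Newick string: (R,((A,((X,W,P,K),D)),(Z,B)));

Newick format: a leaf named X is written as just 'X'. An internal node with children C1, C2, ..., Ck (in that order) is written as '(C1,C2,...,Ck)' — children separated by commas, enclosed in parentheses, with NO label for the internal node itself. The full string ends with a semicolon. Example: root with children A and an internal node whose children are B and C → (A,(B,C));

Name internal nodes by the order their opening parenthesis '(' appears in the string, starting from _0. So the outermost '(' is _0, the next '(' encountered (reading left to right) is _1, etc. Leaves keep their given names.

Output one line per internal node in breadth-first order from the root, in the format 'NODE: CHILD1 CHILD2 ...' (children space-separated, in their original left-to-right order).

Answer: _0: R _1
_1: _2 _5
_2: A _3
_5: Z B
_3: _4 D
_4: X W P K

Derivation:
Input: (R,((A,((X,W,P,K),D)),(Z,B)));
Scanning left-to-right, naming '(' by encounter order:
  pos 0: '(' -> open internal node _0 (depth 1)
  pos 3: '(' -> open internal node _1 (depth 2)
  pos 4: '(' -> open internal node _2 (depth 3)
  pos 7: '(' -> open internal node _3 (depth 4)
  pos 8: '(' -> open internal node _4 (depth 5)
  pos 16: ')' -> close internal node _4 (now at depth 4)
  pos 19: ')' -> close internal node _3 (now at depth 3)
  pos 20: ')' -> close internal node _2 (now at depth 2)
  pos 22: '(' -> open internal node _5 (depth 3)
  pos 26: ')' -> close internal node _5 (now at depth 2)
  pos 27: ')' -> close internal node _1 (now at depth 1)
  pos 28: ')' -> close internal node _0 (now at depth 0)
Total internal nodes: 6
BFS adjacency from root:
  _0: R _1
  _1: _2 _5
  _2: A _3
  _5: Z B
  _3: _4 D
  _4: X W P K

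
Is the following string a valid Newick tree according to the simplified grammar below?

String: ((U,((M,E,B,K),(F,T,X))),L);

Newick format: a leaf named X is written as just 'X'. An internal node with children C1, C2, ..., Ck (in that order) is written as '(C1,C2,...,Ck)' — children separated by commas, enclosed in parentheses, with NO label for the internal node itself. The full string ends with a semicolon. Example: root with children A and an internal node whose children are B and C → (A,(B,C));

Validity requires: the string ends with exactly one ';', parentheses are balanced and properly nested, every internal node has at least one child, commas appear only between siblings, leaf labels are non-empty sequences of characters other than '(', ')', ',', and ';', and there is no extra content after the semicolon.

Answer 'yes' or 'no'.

Input: ((U,((M,E,B,K),(F,T,X))),L);
Paren balance: 5 '(' vs 5 ')' OK
Ends with single ';': True
Full parse: OK
Valid: True

Answer: yes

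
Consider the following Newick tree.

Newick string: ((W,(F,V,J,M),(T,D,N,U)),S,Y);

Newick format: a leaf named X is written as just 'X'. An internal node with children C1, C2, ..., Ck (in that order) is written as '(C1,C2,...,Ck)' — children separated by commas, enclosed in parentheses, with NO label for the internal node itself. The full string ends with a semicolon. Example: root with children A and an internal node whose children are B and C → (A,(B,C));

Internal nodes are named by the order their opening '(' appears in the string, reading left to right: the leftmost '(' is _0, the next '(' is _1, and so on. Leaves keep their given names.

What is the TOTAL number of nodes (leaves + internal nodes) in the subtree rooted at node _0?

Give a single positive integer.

Answer: 15

Derivation:
Newick: ((W,(F,V,J,M),(T,D,N,U)),S,Y);
Locate _0: it is the '(' at position 0 (the 1st '(' reading left to right).
Query: subtree rooted at _0
_0: subtree_size = 1 + 14
  _1: subtree_size = 1 + 11
    W: subtree_size = 1 + 0
    _2: subtree_size = 1 + 4
      F: subtree_size = 1 + 0
      V: subtree_size = 1 + 0
      J: subtree_size = 1 + 0
      M: subtree_size = 1 + 0
    _3: subtree_size = 1 + 4
      T: subtree_size = 1 + 0
      D: subtree_size = 1 + 0
      N: subtree_size = 1 + 0
      U: subtree_size = 1 + 0
  S: subtree_size = 1 + 0
  Y: subtree_size = 1 + 0
Total subtree size of _0: 15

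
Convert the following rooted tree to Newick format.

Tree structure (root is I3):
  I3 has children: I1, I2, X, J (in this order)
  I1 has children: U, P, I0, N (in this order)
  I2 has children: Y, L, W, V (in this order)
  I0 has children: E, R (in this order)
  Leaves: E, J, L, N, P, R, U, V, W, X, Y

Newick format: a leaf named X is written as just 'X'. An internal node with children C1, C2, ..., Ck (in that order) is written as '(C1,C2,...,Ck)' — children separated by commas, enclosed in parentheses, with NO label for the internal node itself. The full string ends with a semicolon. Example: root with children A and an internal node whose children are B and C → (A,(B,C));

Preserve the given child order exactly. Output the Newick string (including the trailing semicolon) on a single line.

internal I3 with children ['I1', 'I2', 'X', 'J']
  internal I1 with children ['U', 'P', 'I0', 'N']
    leaf 'U' → 'U'
    leaf 'P' → 'P'
    internal I0 with children ['E', 'R']
      leaf 'E' → 'E'
      leaf 'R' → 'R'
    → '(E,R)'
    leaf 'N' → 'N'
  → '(U,P,(E,R),N)'
  internal I2 with children ['Y', 'L', 'W', 'V']
    leaf 'Y' → 'Y'
    leaf 'L' → 'L'
    leaf 'W' → 'W'
    leaf 'V' → 'V'
  → '(Y,L,W,V)'
  leaf 'X' → 'X'
  leaf 'J' → 'J'
→ '((U,P,(E,R),N),(Y,L,W,V),X,J)'
Final: ((U,P,(E,R),N),(Y,L,W,V),X,J);

Answer: ((U,P,(E,R),N),(Y,L,W,V),X,J);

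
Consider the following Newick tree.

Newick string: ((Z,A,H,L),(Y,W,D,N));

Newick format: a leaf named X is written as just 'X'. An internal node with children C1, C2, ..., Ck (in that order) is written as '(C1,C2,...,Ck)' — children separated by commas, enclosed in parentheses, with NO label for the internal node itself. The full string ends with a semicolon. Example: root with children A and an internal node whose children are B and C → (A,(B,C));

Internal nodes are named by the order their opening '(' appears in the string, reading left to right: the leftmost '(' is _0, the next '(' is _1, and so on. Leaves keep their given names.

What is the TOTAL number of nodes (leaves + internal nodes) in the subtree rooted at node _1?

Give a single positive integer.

Answer: 5

Derivation:
Newick: ((Z,A,H,L),(Y,W,D,N));
Locate _1: it is the '(' at position 1 (the 2nd '(' reading left to right).
Query: subtree rooted at _1
_1: subtree_size = 1 + 4
  Z: subtree_size = 1 + 0
  A: subtree_size = 1 + 0
  H: subtree_size = 1 + 0
  L: subtree_size = 1 + 0
Total subtree size of _1: 5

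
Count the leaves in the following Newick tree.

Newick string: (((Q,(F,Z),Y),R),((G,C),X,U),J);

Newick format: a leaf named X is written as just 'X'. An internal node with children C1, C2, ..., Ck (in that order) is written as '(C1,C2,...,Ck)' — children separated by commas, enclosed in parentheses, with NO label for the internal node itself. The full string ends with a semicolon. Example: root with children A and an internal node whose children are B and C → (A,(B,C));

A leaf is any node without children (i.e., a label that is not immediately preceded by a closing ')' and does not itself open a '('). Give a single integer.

Newick: (((Q,(F,Z),Y),R),((G,C),X,U),J);
Scan left-to-right; a leaf is any maximal label run not followed by '(':
  pos 3: leaf 'Q' → count = 1
  pos 6: leaf 'F' → count = 2
  pos 8: leaf 'Z' → count = 3
  pos 11: leaf 'Y' → count = 4
  pos 14: leaf 'R' → count = 5
  pos 19: leaf 'G' → count = 6
  pos 21: leaf 'C' → count = 7
  pos 24: leaf 'X' → count = 8
  pos 26: leaf 'U' → count = 9
  pos 29: leaf 'J' → count = 10
Total leaves: 10

Answer: 10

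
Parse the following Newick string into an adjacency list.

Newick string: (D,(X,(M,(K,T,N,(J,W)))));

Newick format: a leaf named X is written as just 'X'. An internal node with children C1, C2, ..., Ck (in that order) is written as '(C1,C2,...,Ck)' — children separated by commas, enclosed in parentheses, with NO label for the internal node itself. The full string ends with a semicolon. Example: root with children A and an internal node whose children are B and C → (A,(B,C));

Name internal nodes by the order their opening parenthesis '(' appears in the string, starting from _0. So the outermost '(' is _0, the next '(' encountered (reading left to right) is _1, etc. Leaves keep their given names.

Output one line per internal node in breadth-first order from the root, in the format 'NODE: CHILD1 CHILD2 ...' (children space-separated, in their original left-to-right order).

Answer: _0: D _1
_1: X _2
_2: M _3
_3: K T N _4
_4: J W

Derivation:
Input: (D,(X,(M,(K,T,N,(J,W)))));
Scanning left-to-right, naming '(' by encounter order:
  pos 0: '(' -> open internal node _0 (depth 1)
  pos 3: '(' -> open internal node _1 (depth 2)
  pos 6: '(' -> open internal node _2 (depth 3)
  pos 9: '(' -> open internal node _3 (depth 4)
  pos 16: '(' -> open internal node _4 (depth 5)
  pos 20: ')' -> close internal node _4 (now at depth 4)
  pos 21: ')' -> close internal node _3 (now at depth 3)
  pos 22: ')' -> close internal node _2 (now at depth 2)
  pos 23: ')' -> close internal node _1 (now at depth 1)
  pos 24: ')' -> close internal node _0 (now at depth 0)
Total internal nodes: 5
BFS adjacency from root:
  _0: D _1
  _1: X _2
  _2: M _3
  _3: K T N _4
  _4: J W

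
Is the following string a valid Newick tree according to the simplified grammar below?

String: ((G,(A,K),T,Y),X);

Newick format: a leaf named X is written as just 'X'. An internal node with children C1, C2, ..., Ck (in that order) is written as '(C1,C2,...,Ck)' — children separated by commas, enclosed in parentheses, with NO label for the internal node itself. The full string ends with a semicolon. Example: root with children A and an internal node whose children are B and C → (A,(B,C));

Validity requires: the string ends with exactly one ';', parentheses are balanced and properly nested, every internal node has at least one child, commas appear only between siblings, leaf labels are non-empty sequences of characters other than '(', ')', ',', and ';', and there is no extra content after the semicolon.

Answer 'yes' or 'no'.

Input: ((G,(A,K),T,Y),X);
Paren balance: 3 '(' vs 3 ')' OK
Ends with single ';': True
Full parse: OK
Valid: True

Answer: yes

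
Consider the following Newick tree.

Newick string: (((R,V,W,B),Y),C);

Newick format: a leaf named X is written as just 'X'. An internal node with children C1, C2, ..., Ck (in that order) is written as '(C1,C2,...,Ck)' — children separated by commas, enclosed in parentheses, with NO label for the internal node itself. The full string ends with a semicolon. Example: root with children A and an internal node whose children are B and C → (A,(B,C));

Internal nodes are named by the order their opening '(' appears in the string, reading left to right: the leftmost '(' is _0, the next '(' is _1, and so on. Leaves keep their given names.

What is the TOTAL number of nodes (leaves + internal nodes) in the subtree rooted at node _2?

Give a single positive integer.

Newick: (((R,V,W,B),Y),C);
Locate _2: it is the '(' at position 2 (the 3rd '(' reading left to right).
Query: subtree rooted at _2
_2: subtree_size = 1 + 4
  R: subtree_size = 1 + 0
  V: subtree_size = 1 + 0
  W: subtree_size = 1 + 0
  B: subtree_size = 1 + 0
Total subtree size of _2: 5

Answer: 5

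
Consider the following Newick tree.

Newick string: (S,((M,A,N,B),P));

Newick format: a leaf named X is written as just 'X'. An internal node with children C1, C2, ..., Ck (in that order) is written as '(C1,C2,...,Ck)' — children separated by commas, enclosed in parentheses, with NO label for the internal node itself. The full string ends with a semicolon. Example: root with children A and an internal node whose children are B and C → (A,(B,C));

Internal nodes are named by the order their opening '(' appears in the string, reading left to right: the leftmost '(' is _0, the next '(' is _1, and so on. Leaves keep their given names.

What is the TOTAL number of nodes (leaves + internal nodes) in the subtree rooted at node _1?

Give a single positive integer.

Answer: 7

Derivation:
Newick: (S,((M,A,N,B),P));
Locate _1: it is the '(' at position 3 (the 2nd '(' reading left to right).
Query: subtree rooted at _1
_1: subtree_size = 1 + 6
  _2: subtree_size = 1 + 4
    M: subtree_size = 1 + 0
    A: subtree_size = 1 + 0
    N: subtree_size = 1 + 0
    B: subtree_size = 1 + 0
  P: subtree_size = 1 + 0
Total subtree size of _1: 7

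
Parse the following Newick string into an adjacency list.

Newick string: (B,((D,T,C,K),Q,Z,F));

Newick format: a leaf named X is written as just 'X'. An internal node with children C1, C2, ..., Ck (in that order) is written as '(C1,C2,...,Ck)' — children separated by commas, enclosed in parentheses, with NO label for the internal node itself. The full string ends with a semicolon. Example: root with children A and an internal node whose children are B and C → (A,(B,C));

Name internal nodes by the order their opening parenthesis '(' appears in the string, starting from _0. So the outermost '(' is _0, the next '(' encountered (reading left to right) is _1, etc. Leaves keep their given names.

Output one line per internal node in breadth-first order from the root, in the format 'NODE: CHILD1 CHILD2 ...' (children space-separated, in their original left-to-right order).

Answer: _0: B _1
_1: _2 Q Z F
_2: D T C K

Derivation:
Input: (B,((D,T,C,K),Q,Z,F));
Scanning left-to-right, naming '(' by encounter order:
  pos 0: '(' -> open internal node _0 (depth 1)
  pos 3: '(' -> open internal node _1 (depth 2)
  pos 4: '(' -> open internal node _2 (depth 3)
  pos 12: ')' -> close internal node _2 (now at depth 2)
  pos 19: ')' -> close internal node _1 (now at depth 1)
  pos 20: ')' -> close internal node _0 (now at depth 0)
Total internal nodes: 3
BFS adjacency from root:
  _0: B _1
  _1: _2 Q Z F
  _2: D T C K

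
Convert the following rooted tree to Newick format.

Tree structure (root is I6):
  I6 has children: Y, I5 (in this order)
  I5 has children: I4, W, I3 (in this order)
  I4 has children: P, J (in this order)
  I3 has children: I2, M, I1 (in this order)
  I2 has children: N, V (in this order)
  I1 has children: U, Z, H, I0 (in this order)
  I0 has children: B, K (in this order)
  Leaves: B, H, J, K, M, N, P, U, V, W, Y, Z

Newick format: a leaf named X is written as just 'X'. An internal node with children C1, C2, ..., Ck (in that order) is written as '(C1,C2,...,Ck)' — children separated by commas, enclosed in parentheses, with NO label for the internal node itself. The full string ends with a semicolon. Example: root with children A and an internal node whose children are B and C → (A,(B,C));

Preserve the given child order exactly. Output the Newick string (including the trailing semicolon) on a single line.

internal I6 with children ['Y', 'I5']
  leaf 'Y' → 'Y'
  internal I5 with children ['I4', 'W', 'I3']
    internal I4 with children ['P', 'J']
      leaf 'P' → 'P'
      leaf 'J' → 'J'
    → '(P,J)'
    leaf 'W' → 'W'
    internal I3 with children ['I2', 'M', 'I1']
      internal I2 with children ['N', 'V']
        leaf 'N' → 'N'
        leaf 'V' → 'V'
      → '(N,V)'
      leaf 'M' → 'M'
      internal I1 with children ['U', 'Z', 'H', 'I0']
        leaf 'U' → 'U'
        leaf 'Z' → 'Z'
        leaf 'H' → 'H'
        internal I0 with children ['B', 'K']
          leaf 'B' → 'B'
          leaf 'K' → 'K'
        → '(B,K)'
      → '(U,Z,H,(B,K))'
    → '((N,V),M,(U,Z,H,(B,K)))'
  → '((P,J),W,((N,V),M,(U,Z,H,(B,K))))'
→ '(Y,((P,J),W,((N,V),M,(U,Z,H,(B,K)))))'
Final: (Y,((P,J),W,((N,V),M,(U,Z,H,(B,K)))));

Answer: (Y,((P,J),W,((N,V),M,(U,Z,H,(B,K)))));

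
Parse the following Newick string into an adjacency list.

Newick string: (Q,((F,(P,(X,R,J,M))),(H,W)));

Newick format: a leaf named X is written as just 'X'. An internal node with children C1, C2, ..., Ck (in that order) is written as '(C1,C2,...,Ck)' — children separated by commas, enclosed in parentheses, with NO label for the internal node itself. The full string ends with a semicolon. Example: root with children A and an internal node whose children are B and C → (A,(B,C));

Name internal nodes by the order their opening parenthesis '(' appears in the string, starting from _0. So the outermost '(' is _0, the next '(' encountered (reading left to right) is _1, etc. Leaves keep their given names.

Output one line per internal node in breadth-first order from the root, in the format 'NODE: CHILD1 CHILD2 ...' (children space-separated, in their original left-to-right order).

Input: (Q,((F,(P,(X,R,J,M))),(H,W)));
Scanning left-to-right, naming '(' by encounter order:
  pos 0: '(' -> open internal node _0 (depth 1)
  pos 3: '(' -> open internal node _1 (depth 2)
  pos 4: '(' -> open internal node _2 (depth 3)
  pos 7: '(' -> open internal node _3 (depth 4)
  pos 10: '(' -> open internal node _4 (depth 5)
  pos 18: ')' -> close internal node _4 (now at depth 4)
  pos 19: ')' -> close internal node _3 (now at depth 3)
  pos 20: ')' -> close internal node _2 (now at depth 2)
  pos 22: '(' -> open internal node _5 (depth 3)
  pos 26: ')' -> close internal node _5 (now at depth 2)
  pos 27: ')' -> close internal node _1 (now at depth 1)
  pos 28: ')' -> close internal node _0 (now at depth 0)
Total internal nodes: 6
BFS adjacency from root:
  _0: Q _1
  _1: _2 _5
  _2: F _3
  _5: H W
  _3: P _4
  _4: X R J M

Answer: _0: Q _1
_1: _2 _5
_2: F _3
_5: H W
_3: P _4
_4: X R J M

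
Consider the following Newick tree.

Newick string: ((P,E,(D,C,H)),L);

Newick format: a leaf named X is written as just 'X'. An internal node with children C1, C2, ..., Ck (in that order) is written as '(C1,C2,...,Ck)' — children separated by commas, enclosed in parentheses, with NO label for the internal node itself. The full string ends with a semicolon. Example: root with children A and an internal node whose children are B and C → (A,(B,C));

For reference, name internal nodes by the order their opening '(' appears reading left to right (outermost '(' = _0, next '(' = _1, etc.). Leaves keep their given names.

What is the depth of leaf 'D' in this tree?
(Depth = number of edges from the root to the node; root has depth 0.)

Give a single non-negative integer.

Answer: 3

Derivation:
Newick: ((P,E,(D,C,H)),L);
Naming internals by '(' encounter order: outermost '(' = _0, next = _1, ...
Query node: D
Path from root: _0 -> _1 -> _2 -> D
Depth of D: 3 (number of edges from root)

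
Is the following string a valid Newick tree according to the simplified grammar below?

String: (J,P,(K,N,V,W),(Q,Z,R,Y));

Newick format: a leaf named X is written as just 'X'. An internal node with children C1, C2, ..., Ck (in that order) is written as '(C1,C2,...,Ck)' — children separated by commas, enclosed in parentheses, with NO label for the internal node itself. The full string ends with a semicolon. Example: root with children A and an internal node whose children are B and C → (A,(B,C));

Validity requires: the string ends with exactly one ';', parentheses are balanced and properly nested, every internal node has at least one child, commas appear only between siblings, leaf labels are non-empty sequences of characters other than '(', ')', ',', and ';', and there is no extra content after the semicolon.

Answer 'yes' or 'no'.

Input: (J,P,(K,N,V,W),(Q,Z,R,Y));
Paren balance: 3 '(' vs 3 ')' OK
Ends with single ';': True
Full parse: OK
Valid: True

Answer: yes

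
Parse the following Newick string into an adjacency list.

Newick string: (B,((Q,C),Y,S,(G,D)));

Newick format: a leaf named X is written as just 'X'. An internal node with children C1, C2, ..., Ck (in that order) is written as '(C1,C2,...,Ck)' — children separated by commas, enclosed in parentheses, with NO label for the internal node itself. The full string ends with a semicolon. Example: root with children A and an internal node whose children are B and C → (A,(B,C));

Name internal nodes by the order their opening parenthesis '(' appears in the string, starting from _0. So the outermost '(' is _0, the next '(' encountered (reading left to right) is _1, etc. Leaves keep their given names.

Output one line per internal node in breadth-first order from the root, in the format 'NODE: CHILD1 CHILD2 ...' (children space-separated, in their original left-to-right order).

Answer: _0: B _1
_1: _2 Y S _3
_2: Q C
_3: G D

Derivation:
Input: (B,((Q,C),Y,S,(G,D)));
Scanning left-to-right, naming '(' by encounter order:
  pos 0: '(' -> open internal node _0 (depth 1)
  pos 3: '(' -> open internal node _1 (depth 2)
  pos 4: '(' -> open internal node _2 (depth 3)
  pos 8: ')' -> close internal node _2 (now at depth 2)
  pos 14: '(' -> open internal node _3 (depth 3)
  pos 18: ')' -> close internal node _3 (now at depth 2)
  pos 19: ')' -> close internal node _1 (now at depth 1)
  pos 20: ')' -> close internal node _0 (now at depth 0)
Total internal nodes: 4
BFS adjacency from root:
  _0: B _1
  _1: _2 Y S _3
  _2: Q C
  _3: G D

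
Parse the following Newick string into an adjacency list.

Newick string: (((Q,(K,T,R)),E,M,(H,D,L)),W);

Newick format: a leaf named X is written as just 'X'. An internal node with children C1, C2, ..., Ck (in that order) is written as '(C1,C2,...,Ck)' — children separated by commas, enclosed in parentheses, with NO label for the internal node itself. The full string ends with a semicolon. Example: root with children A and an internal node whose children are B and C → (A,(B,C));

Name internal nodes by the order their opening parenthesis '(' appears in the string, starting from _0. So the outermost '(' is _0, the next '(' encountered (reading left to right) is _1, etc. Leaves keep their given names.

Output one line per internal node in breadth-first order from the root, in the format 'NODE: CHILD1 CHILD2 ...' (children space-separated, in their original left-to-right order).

Answer: _0: _1 W
_1: _2 E M _4
_2: Q _3
_4: H D L
_3: K T R

Derivation:
Input: (((Q,(K,T,R)),E,M,(H,D,L)),W);
Scanning left-to-right, naming '(' by encounter order:
  pos 0: '(' -> open internal node _0 (depth 1)
  pos 1: '(' -> open internal node _1 (depth 2)
  pos 2: '(' -> open internal node _2 (depth 3)
  pos 5: '(' -> open internal node _3 (depth 4)
  pos 11: ')' -> close internal node _3 (now at depth 3)
  pos 12: ')' -> close internal node _2 (now at depth 2)
  pos 18: '(' -> open internal node _4 (depth 3)
  pos 24: ')' -> close internal node _4 (now at depth 2)
  pos 25: ')' -> close internal node _1 (now at depth 1)
  pos 28: ')' -> close internal node _0 (now at depth 0)
Total internal nodes: 5
BFS adjacency from root:
  _0: _1 W
  _1: _2 E M _4
  _2: Q _3
  _4: H D L
  _3: K T R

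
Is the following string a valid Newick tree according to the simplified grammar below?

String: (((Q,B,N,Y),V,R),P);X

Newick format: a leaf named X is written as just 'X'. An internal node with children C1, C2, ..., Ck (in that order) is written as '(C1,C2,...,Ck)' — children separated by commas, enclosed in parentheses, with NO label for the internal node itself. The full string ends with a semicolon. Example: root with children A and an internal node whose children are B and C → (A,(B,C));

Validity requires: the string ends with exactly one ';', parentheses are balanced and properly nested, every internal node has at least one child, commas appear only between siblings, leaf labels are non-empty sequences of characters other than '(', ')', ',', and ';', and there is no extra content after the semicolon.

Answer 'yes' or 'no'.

Answer: no

Derivation:
Input: (((Q,B,N,Y),V,R),P);X
Paren balance: 3 '(' vs 3 ')' OK
Ends with single ';': False
Full parse: FAILS (must end with ;)
Valid: False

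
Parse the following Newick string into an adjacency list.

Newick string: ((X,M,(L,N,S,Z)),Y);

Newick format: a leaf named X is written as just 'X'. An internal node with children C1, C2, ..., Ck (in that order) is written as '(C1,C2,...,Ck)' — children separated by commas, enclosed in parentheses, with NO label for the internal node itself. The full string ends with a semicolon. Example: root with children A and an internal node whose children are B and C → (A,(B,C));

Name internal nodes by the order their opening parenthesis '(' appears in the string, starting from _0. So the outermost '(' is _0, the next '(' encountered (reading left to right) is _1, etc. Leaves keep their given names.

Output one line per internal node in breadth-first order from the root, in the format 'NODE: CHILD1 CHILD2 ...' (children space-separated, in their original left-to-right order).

Input: ((X,M,(L,N,S,Z)),Y);
Scanning left-to-right, naming '(' by encounter order:
  pos 0: '(' -> open internal node _0 (depth 1)
  pos 1: '(' -> open internal node _1 (depth 2)
  pos 6: '(' -> open internal node _2 (depth 3)
  pos 14: ')' -> close internal node _2 (now at depth 2)
  pos 15: ')' -> close internal node _1 (now at depth 1)
  pos 18: ')' -> close internal node _0 (now at depth 0)
Total internal nodes: 3
BFS adjacency from root:
  _0: _1 Y
  _1: X M _2
  _2: L N S Z

Answer: _0: _1 Y
_1: X M _2
_2: L N S Z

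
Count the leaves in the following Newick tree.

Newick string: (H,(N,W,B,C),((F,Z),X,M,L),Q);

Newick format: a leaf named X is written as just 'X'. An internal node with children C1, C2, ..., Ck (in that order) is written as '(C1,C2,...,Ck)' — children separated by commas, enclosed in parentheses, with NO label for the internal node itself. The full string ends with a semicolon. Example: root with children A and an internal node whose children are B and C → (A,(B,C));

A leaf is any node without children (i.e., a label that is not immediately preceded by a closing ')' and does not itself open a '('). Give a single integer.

Answer: 11

Derivation:
Newick: (H,(N,W,B,C),((F,Z),X,M,L),Q);
Scan left-to-right; a leaf is any maximal label run not followed by '(':
  pos 1: leaf 'H' → count = 1
  pos 4: leaf 'N' → count = 2
  pos 6: leaf 'W' → count = 3
  pos 8: leaf 'B' → count = 4
  pos 10: leaf 'C' → count = 5
  pos 15: leaf 'F' → count = 6
  pos 17: leaf 'Z' → count = 7
  pos 20: leaf 'X' → count = 8
  pos 22: leaf 'M' → count = 9
  pos 24: leaf 'L' → count = 10
  pos 27: leaf 'Q' → count = 11
Total leaves: 11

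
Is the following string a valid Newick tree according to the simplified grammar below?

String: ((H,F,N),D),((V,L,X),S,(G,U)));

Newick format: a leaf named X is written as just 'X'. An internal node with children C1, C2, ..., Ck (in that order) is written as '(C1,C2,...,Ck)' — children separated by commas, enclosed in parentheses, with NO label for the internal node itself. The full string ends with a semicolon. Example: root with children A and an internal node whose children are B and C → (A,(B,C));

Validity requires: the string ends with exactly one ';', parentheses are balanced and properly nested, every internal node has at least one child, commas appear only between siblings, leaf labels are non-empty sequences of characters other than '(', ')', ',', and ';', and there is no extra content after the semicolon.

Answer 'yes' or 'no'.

Input: ((H,F,N),D),((V,L,X),S,(G,U)));
Paren balance: 5 '(' vs 6 ')' MISMATCH
Ends with single ';': True
Full parse: FAILS (extra content after tree at pos 11)
Valid: False

Answer: no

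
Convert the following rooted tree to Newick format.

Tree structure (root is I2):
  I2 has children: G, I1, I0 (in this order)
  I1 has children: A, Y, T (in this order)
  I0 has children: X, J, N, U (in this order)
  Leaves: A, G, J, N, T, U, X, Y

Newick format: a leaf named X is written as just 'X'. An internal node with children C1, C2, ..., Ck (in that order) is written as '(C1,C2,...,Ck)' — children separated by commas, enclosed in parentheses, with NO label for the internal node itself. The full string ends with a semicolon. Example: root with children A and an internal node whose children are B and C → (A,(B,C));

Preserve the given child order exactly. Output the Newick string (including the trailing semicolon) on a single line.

internal I2 with children ['G', 'I1', 'I0']
  leaf 'G' → 'G'
  internal I1 with children ['A', 'Y', 'T']
    leaf 'A' → 'A'
    leaf 'Y' → 'Y'
    leaf 'T' → 'T'
  → '(A,Y,T)'
  internal I0 with children ['X', 'J', 'N', 'U']
    leaf 'X' → 'X'
    leaf 'J' → 'J'
    leaf 'N' → 'N'
    leaf 'U' → 'U'
  → '(X,J,N,U)'
→ '(G,(A,Y,T),(X,J,N,U))'
Final: (G,(A,Y,T),(X,J,N,U));

Answer: (G,(A,Y,T),(X,J,N,U));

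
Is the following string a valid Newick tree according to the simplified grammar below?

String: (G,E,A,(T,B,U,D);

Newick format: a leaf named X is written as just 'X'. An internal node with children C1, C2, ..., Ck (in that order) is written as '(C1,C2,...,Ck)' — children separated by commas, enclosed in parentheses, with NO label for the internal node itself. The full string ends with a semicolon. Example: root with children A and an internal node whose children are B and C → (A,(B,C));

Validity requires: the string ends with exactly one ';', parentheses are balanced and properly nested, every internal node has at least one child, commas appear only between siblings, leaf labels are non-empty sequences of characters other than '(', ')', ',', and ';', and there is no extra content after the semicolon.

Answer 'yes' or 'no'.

Answer: no

Derivation:
Input: (G,E,A,(T,B,U,D);
Paren balance: 2 '(' vs 1 ')' MISMATCH
Ends with single ';': True
Full parse: FAILS (expected , or ) at pos 16)
Valid: False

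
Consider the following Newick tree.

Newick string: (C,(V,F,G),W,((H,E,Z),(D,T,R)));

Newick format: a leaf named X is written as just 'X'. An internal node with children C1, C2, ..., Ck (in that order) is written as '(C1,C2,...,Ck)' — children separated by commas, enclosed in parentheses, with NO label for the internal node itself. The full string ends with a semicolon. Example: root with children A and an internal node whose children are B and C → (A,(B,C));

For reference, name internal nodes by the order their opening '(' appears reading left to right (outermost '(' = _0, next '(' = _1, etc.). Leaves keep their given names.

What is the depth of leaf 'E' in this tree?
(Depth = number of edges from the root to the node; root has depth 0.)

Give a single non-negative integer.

Newick: (C,(V,F,G),W,((H,E,Z),(D,T,R)));
Naming internals by '(' encounter order: outermost '(' = _0, next = _1, ...
Query node: E
Path from root: _0 -> _2 -> _3 -> E
Depth of E: 3 (number of edges from root)

Answer: 3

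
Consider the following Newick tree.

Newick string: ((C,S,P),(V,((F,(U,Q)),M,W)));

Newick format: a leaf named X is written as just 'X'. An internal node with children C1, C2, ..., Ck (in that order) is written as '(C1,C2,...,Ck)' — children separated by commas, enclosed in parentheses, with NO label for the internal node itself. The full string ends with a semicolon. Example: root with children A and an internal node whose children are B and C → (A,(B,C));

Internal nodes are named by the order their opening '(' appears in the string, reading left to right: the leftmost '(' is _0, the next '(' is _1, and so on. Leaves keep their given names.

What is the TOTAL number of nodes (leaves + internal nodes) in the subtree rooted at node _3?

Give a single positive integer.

Newick: ((C,S,P),(V,((F,(U,Q)),M,W)));
Locate _3: it is the '(' at position 12 (the 4th '(' reading left to right).
Query: subtree rooted at _3
_3: subtree_size = 1 + 7
  _4: subtree_size = 1 + 4
    F: subtree_size = 1 + 0
    _5: subtree_size = 1 + 2
      U: subtree_size = 1 + 0
      Q: subtree_size = 1 + 0
  M: subtree_size = 1 + 0
  W: subtree_size = 1 + 0
Total subtree size of _3: 8

Answer: 8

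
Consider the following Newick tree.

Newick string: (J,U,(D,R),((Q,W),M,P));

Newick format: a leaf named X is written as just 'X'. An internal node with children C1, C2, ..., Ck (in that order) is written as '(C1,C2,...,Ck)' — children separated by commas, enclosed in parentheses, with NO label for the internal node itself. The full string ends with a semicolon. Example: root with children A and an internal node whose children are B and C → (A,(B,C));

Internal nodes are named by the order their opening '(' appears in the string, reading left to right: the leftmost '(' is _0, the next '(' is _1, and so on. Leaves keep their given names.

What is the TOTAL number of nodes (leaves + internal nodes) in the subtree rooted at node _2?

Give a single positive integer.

Newick: (J,U,(D,R),((Q,W),M,P));
Locate _2: it is the '(' at position 11 (the 3rd '(' reading left to right).
Query: subtree rooted at _2
_2: subtree_size = 1 + 5
  _3: subtree_size = 1 + 2
    Q: subtree_size = 1 + 0
    W: subtree_size = 1 + 0
  M: subtree_size = 1 + 0
  P: subtree_size = 1 + 0
Total subtree size of _2: 6

Answer: 6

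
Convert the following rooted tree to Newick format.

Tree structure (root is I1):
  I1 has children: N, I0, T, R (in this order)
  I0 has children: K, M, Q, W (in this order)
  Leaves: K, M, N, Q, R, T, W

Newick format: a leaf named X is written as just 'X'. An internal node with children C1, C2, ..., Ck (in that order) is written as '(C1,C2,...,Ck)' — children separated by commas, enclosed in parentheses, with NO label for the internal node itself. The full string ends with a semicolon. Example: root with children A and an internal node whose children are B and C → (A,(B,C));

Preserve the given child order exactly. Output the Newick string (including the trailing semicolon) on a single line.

Answer: (N,(K,M,Q,W),T,R);

Derivation:
internal I1 with children ['N', 'I0', 'T', 'R']
  leaf 'N' → 'N'
  internal I0 with children ['K', 'M', 'Q', 'W']
    leaf 'K' → 'K'
    leaf 'M' → 'M'
    leaf 'Q' → 'Q'
    leaf 'W' → 'W'
  → '(K,M,Q,W)'
  leaf 'T' → 'T'
  leaf 'R' → 'R'
→ '(N,(K,M,Q,W),T,R)'
Final: (N,(K,M,Q,W),T,R);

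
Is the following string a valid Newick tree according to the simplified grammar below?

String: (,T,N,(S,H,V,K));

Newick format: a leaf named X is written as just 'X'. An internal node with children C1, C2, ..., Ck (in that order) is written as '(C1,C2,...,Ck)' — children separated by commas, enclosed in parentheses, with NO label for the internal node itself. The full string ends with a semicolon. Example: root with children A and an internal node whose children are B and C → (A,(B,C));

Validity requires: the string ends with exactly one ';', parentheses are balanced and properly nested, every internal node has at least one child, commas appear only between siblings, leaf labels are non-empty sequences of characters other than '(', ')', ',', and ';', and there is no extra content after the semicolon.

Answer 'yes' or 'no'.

Input: (,T,N,(S,H,V,K));
Paren balance: 2 '(' vs 2 ')' OK
Ends with single ';': True
Full parse: FAILS (empty leaf label at pos 1)
Valid: False

Answer: no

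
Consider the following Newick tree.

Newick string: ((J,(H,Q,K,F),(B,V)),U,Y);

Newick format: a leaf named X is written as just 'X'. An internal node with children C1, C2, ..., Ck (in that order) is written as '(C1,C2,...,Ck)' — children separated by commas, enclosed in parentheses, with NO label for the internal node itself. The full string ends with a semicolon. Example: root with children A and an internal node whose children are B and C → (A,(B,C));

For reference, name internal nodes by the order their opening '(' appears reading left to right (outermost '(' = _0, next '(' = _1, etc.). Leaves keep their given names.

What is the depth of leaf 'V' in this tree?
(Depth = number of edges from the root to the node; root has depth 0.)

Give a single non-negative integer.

Newick: ((J,(H,Q,K,F),(B,V)),U,Y);
Naming internals by '(' encounter order: outermost '(' = _0, next = _1, ...
Query node: V
Path from root: _0 -> _1 -> _3 -> V
Depth of V: 3 (number of edges from root)

Answer: 3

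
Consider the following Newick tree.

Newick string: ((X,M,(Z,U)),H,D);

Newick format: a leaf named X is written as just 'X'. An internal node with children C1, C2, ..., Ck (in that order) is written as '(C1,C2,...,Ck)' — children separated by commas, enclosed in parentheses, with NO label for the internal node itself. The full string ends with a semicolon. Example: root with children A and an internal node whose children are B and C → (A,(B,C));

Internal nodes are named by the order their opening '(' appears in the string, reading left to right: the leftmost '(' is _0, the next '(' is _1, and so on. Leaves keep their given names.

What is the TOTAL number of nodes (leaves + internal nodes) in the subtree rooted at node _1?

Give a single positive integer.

Newick: ((X,M,(Z,U)),H,D);
Locate _1: it is the '(' at position 1 (the 2nd '(' reading left to right).
Query: subtree rooted at _1
_1: subtree_size = 1 + 5
  X: subtree_size = 1 + 0
  M: subtree_size = 1 + 0
  _2: subtree_size = 1 + 2
    Z: subtree_size = 1 + 0
    U: subtree_size = 1 + 0
Total subtree size of _1: 6

Answer: 6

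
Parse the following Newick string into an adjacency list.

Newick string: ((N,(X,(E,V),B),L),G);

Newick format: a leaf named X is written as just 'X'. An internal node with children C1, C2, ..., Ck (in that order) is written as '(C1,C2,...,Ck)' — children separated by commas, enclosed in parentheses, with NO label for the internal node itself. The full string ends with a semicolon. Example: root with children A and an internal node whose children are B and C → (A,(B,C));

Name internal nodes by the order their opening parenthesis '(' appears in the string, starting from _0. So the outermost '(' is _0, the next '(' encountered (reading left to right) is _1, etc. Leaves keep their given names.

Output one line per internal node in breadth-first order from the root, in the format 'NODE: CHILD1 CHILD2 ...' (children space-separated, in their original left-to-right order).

Input: ((N,(X,(E,V),B),L),G);
Scanning left-to-right, naming '(' by encounter order:
  pos 0: '(' -> open internal node _0 (depth 1)
  pos 1: '(' -> open internal node _1 (depth 2)
  pos 4: '(' -> open internal node _2 (depth 3)
  pos 7: '(' -> open internal node _3 (depth 4)
  pos 11: ')' -> close internal node _3 (now at depth 3)
  pos 14: ')' -> close internal node _2 (now at depth 2)
  pos 17: ')' -> close internal node _1 (now at depth 1)
  pos 20: ')' -> close internal node _0 (now at depth 0)
Total internal nodes: 4
BFS adjacency from root:
  _0: _1 G
  _1: N _2 L
  _2: X _3 B
  _3: E V

Answer: _0: _1 G
_1: N _2 L
_2: X _3 B
_3: E V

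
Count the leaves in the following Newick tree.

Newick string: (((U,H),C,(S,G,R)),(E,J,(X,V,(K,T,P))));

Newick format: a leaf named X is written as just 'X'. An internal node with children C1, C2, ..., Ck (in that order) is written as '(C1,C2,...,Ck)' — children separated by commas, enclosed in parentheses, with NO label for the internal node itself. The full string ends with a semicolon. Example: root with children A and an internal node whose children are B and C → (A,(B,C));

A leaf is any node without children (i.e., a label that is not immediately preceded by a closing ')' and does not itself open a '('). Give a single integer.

Answer: 13

Derivation:
Newick: (((U,H),C,(S,G,R)),(E,J,(X,V,(K,T,P))));
Scan left-to-right; a leaf is any maximal label run not followed by '(':
  pos 3: leaf 'U' → count = 1
  pos 5: leaf 'H' → count = 2
  pos 8: leaf 'C' → count = 3
  pos 11: leaf 'S' → count = 4
  pos 13: leaf 'G' → count = 5
  pos 15: leaf 'R' → count = 6
  pos 20: leaf 'E' → count = 7
  pos 22: leaf 'J' → count = 8
  pos 25: leaf 'X' → count = 9
  pos 27: leaf 'V' → count = 10
  pos 30: leaf 'K' → count = 11
  pos 32: leaf 'T' → count = 12
  pos 34: leaf 'P' → count = 13
Total leaves: 13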